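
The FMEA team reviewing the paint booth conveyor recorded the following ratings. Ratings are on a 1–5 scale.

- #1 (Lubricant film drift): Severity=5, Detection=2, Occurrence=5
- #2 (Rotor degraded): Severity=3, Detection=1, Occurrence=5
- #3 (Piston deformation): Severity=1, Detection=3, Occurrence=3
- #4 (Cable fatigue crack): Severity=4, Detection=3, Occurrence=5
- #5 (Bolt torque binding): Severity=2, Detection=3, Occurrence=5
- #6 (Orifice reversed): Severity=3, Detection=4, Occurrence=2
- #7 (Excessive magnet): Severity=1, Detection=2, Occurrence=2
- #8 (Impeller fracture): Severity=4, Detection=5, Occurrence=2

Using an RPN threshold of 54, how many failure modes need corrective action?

RPN = Severity × Occurrence × Detection:
  #1: 5 × 5 × 2 = 50
  #2: 3 × 5 × 1 = 15
  #3: 1 × 3 × 3 = 9
  #4: 4 × 5 × 3 = 60
  #5: 2 × 5 × 3 = 30
  #6: 3 × 2 × 4 = 24
  #7: 1 × 2 × 2 = 4
  #8: 4 × 2 × 5 = 40
Modes with RPN ≥ 54: #4 (60) → 1.

1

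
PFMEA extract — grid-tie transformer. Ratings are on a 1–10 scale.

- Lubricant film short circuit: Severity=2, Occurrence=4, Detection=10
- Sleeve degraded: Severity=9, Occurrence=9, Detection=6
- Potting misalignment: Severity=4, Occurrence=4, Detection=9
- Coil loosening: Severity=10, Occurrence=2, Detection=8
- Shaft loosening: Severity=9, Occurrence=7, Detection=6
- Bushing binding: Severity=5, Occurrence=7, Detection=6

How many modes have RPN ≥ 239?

RPN = Severity × Occurrence × Detection:
  Lubricant film short circuit: 2 × 4 × 10 = 80
  Sleeve degraded: 9 × 9 × 6 = 486
  Potting misalignment: 4 × 4 × 9 = 144
  Coil loosening: 10 × 2 × 8 = 160
  Shaft loosening: 9 × 7 × 6 = 378
  Bushing binding: 5 × 7 × 6 = 210
Modes with RPN ≥ 239: Sleeve degraded (486), Shaft loosening (378) → 2.

2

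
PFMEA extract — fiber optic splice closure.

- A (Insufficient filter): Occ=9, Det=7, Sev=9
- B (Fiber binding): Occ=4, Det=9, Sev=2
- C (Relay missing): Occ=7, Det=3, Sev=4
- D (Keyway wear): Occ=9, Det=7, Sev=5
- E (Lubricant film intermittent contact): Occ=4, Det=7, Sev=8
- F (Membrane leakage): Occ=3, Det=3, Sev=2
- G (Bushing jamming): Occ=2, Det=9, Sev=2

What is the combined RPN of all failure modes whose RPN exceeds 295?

RPN = Severity × Occurrence × Detection:
  A: 9 × 9 × 7 = 567
  B: 2 × 4 × 9 = 72
  C: 4 × 7 × 3 = 84
  D: 5 × 9 × 7 = 315
  E: 8 × 4 × 7 = 224
  F: 2 × 3 × 3 = 18
  G: 2 × 2 × 9 = 36
RPN > 295: A (567), D (315).
Sum: 567 + 315 = 882.

882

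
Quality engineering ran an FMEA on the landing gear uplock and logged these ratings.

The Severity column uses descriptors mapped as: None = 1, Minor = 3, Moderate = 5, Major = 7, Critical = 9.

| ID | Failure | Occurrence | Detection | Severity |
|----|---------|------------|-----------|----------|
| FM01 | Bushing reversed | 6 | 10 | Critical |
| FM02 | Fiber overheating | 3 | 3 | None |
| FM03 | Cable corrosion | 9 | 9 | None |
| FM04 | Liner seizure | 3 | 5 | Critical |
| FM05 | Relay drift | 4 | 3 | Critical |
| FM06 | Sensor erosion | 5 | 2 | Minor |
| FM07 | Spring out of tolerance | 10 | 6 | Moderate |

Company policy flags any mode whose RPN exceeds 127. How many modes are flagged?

RPN = Severity × Occurrence × Detection:
  FM01: 9 × 6 × 10 = 540
  FM02: 1 × 3 × 3 = 9
  FM03: 1 × 9 × 9 = 81
  FM04: 9 × 3 × 5 = 135
  FM05: 9 × 4 × 3 = 108
  FM06: 3 × 5 × 2 = 30
  FM07: 5 × 10 × 6 = 300
Modes with RPN > 127: FM01 (540), FM04 (135), FM07 (300) → 3.

3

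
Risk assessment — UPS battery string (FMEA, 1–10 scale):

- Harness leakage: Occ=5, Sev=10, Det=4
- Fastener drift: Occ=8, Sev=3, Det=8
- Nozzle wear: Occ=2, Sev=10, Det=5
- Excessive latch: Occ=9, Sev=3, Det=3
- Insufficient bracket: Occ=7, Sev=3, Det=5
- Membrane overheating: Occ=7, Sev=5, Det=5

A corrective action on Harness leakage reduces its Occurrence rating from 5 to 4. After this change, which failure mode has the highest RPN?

Fastener drift

RPN = Severity × Occurrence × Detection:
  Harness leakage: 10 × 5 × 4 = 200
  Fastener drift: 3 × 8 × 8 = 192
  Nozzle wear: 10 × 2 × 5 = 100
  Excessive latch: 3 × 9 × 3 = 81
  Insufficient bracket: 3 × 7 × 5 = 105
  Membrane overheating: 5 × 7 × 5 = 175
After action: Harness leakage → 10 × 4 × 4 = 160.
Revised RPNs: Fastener drift=192, Membrane overheating=175, Harness leakage=160, Insufficient bracket=105, Nozzle wear=100, Excessive latch=81.
Highest is now Fastener drift (192).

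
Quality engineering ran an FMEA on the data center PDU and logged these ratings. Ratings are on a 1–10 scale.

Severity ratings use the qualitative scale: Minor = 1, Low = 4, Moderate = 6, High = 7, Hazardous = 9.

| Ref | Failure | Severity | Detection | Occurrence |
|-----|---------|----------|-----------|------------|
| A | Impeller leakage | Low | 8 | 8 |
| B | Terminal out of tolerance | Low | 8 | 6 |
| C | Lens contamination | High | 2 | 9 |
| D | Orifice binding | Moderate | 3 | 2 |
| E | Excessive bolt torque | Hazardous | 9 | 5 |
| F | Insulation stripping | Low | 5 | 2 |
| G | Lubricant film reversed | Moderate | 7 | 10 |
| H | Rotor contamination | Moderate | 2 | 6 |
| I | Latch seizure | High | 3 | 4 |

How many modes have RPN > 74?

RPN = Severity × Occurrence × Detection:
  A: 4 × 8 × 8 = 256
  B: 4 × 6 × 8 = 192
  C: 7 × 9 × 2 = 126
  D: 6 × 2 × 3 = 36
  E: 9 × 5 × 9 = 405
  F: 4 × 2 × 5 = 40
  G: 6 × 10 × 7 = 420
  H: 6 × 6 × 2 = 72
  I: 7 × 4 × 3 = 84
Modes with RPN > 74: A (256), B (192), C (126), E (405), G (420), I (84) → 6.

6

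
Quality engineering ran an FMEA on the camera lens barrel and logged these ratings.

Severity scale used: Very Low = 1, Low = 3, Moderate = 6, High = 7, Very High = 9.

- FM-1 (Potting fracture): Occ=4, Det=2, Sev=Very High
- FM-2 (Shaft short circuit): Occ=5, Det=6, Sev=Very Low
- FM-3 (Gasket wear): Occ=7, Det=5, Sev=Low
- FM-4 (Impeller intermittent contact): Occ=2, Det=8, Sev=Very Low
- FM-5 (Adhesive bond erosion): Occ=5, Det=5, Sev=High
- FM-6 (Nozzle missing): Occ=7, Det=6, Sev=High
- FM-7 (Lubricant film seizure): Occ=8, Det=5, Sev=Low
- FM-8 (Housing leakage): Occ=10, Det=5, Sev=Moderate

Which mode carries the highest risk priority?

RPN = Severity × Occurrence × Detection:
  FM-1: 9 × 4 × 2 = 72
  FM-2: 1 × 5 × 6 = 30
  FM-3: 3 × 7 × 5 = 105
  FM-4: 1 × 2 × 8 = 16
  FM-5: 7 × 5 × 5 = 175
  FM-6: 7 × 7 × 6 = 294
  FM-7: 3 × 8 × 5 = 120
  FM-8: 6 × 10 × 5 = 300
Highest RPN is 300 → FM-8.

FM-8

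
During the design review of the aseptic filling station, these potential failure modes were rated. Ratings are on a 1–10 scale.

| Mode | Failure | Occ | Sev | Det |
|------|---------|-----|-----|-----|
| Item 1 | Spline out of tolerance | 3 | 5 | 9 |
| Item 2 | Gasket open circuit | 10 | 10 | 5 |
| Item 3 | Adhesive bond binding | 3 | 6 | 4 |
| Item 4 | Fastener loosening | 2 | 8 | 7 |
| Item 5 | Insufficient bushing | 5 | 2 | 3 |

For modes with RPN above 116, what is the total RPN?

635

RPN = Severity × Occurrence × Detection:
  Item 1: 5 × 3 × 9 = 135
  Item 2: 10 × 10 × 5 = 500
  Item 3: 6 × 3 × 4 = 72
  Item 4: 8 × 2 × 7 = 112
  Item 5: 2 × 5 × 3 = 30
RPN > 116: Item 1 (135), Item 2 (500).
Sum: 135 + 500 = 635.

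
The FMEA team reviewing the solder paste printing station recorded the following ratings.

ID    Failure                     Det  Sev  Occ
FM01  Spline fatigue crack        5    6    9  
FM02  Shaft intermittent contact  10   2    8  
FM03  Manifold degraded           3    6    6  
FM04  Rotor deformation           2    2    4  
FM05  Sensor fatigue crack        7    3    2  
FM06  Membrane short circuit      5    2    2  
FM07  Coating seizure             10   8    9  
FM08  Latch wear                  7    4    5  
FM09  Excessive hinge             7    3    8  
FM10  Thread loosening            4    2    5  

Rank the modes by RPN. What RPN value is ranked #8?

40

RPN = Severity × Occurrence × Detection:
  FM01: 6 × 9 × 5 = 270
  FM02: 2 × 8 × 10 = 160
  FM03: 6 × 6 × 3 = 108
  FM04: 2 × 4 × 2 = 16
  FM05: 3 × 2 × 7 = 42
  FM06: 2 × 2 × 5 = 20
  FM07: 8 × 9 × 10 = 720
  FM08: 4 × 5 × 7 = 140
  FM09: 3 × 8 × 7 = 168
  FM10: 2 × 5 × 4 = 40
Sorted descending: 720, 270, 168, 160, 140, 108, 42, 40, 20, 16.
The eighth-highest RPN is 40 (FM10).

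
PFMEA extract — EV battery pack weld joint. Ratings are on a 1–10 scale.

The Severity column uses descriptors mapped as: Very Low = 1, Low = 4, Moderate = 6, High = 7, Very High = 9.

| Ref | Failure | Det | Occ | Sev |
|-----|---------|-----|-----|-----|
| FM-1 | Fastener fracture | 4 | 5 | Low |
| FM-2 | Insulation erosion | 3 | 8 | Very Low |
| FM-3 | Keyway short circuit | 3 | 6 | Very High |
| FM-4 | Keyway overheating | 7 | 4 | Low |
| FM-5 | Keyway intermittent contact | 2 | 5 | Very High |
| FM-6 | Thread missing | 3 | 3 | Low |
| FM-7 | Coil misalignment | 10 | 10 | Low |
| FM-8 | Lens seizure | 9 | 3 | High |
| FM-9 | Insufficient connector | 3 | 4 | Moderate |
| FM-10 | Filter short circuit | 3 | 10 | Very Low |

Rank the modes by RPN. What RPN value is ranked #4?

112

RPN = Severity × Occurrence × Detection:
  FM-1: 4 × 5 × 4 = 80
  FM-2: 1 × 8 × 3 = 24
  FM-3: 9 × 6 × 3 = 162
  FM-4: 4 × 4 × 7 = 112
  FM-5: 9 × 5 × 2 = 90
  FM-6: 4 × 3 × 3 = 36
  FM-7: 4 × 10 × 10 = 400
  FM-8: 7 × 3 × 9 = 189
  FM-9: 6 × 4 × 3 = 72
  FM-10: 1 × 10 × 3 = 30
Sorted descending: 400, 189, 162, 112, 90, 80, 72, 36, 30, 24.
The fourth-highest RPN is 112 (FM-4).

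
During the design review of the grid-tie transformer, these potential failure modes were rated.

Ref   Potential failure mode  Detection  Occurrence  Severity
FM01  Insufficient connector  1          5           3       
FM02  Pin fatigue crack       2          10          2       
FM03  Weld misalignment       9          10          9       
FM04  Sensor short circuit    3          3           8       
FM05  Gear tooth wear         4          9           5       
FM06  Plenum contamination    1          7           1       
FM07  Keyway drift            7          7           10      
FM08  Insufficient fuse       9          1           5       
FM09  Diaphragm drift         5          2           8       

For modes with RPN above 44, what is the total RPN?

RPN = Severity × Occurrence × Detection:
  FM01: 3 × 5 × 1 = 15
  FM02: 2 × 10 × 2 = 40
  FM03: 9 × 10 × 9 = 810
  FM04: 8 × 3 × 3 = 72
  FM05: 5 × 9 × 4 = 180
  FM06: 1 × 7 × 1 = 7
  FM07: 10 × 7 × 7 = 490
  FM08: 5 × 1 × 9 = 45
  FM09: 8 × 2 × 5 = 80
RPN > 44: FM03 (810), FM04 (72), FM05 (180), FM07 (490), FM08 (45), FM09 (80).
Sum: 810 + 72 + 180 + 490 + 45 + 80 = 1677.

1677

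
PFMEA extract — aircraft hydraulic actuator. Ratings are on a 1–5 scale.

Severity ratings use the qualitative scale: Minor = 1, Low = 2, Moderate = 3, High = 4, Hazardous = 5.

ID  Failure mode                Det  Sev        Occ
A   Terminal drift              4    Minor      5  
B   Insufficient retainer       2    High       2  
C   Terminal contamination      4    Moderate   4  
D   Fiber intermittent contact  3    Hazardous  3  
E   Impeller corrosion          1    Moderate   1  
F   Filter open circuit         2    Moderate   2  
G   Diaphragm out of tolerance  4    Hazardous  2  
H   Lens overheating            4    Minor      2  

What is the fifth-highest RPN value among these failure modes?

16

RPN = Severity × Occurrence × Detection:
  A: 1 × 5 × 4 = 20
  B: 4 × 2 × 2 = 16
  C: 3 × 4 × 4 = 48
  D: 5 × 3 × 3 = 45
  E: 3 × 1 × 1 = 3
  F: 3 × 2 × 2 = 12
  G: 5 × 2 × 4 = 40
  H: 1 × 2 × 4 = 8
Sorted descending: 48, 45, 40, 20, 16, 12, 8, 3.
The fifth-highest RPN is 16 (B).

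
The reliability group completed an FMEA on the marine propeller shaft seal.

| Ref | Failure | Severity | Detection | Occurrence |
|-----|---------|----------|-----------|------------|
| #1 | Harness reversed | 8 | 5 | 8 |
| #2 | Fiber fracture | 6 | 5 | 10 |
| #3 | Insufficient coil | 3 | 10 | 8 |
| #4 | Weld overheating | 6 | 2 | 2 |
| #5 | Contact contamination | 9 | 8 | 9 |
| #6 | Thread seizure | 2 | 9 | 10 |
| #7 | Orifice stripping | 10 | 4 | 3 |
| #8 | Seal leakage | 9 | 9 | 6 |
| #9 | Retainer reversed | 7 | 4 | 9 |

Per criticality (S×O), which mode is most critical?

#5

Criticality = Severity × Occurrence:
  #1: 8 × 8 = 64
  #2: 6 × 10 = 60
  #3: 3 × 8 = 24
  #4: 6 × 2 = 12
  #5: 9 × 9 = 81
  #6: 2 × 10 = 20
  #7: 10 × 3 = 30
  #8: 9 × 6 = 54
  #9: 7 × 9 = 63
Highest criticality is 81 → #5.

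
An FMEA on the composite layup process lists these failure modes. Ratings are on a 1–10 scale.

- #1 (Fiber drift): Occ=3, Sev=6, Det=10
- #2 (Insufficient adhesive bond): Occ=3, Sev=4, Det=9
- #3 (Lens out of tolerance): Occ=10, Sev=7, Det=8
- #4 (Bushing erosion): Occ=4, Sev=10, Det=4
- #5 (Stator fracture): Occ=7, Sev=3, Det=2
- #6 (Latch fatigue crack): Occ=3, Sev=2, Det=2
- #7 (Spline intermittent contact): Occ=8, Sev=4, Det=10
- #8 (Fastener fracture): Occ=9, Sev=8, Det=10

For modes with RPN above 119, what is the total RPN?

RPN = Severity × Occurrence × Detection:
  #1: 6 × 3 × 10 = 180
  #2: 4 × 3 × 9 = 108
  #3: 7 × 10 × 8 = 560
  #4: 10 × 4 × 4 = 160
  #5: 3 × 7 × 2 = 42
  #6: 2 × 3 × 2 = 12
  #7: 4 × 8 × 10 = 320
  #8: 8 × 9 × 10 = 720
RPN > 119: #1 (180), #3 (560), #4 (160), #7 (320), #8 (720).
Sum: 180 + 560 + 160 + 320 + 720 = 1940.

1940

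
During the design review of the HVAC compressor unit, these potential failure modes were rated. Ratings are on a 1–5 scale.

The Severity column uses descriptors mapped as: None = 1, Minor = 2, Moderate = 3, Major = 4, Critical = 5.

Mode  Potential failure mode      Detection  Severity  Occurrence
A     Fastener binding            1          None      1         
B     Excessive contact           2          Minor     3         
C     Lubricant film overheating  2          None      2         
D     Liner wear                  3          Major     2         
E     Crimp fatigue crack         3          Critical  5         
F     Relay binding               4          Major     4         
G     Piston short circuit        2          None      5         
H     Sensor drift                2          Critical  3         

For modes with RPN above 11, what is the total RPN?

205

RPN = Severity × Occurrence × Detection:
  A: 1 × 1 × 1 = 1
  B: 2 × 3 × 2 = 12
  C: 1 × 2 × 2 = 4
  D: 4 × 2 × 3 = 24
  E: 5 × 5 × 3 = 75
  F: 4 × 4 × 4 = 64
  G: 1 × 5 × 2 = 10
  H: 5 × 3 × 2 = 30
RPN > 11: B (12), D (24), E (75), F (64), H (30).
Sum: 12 + 24 + 75 + 64 + 30 = 205.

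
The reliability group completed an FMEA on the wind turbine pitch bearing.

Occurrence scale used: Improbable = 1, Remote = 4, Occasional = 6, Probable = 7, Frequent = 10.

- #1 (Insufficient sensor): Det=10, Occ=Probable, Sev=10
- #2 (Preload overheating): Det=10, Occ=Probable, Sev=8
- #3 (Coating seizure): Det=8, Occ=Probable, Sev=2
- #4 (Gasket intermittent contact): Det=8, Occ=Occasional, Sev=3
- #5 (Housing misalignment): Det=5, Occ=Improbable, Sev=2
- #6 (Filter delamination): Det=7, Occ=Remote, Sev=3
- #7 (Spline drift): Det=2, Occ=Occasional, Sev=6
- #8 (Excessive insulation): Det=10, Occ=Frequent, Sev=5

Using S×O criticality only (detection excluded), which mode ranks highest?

#1

Criticality = Severity × Occurrence:
  #1: 10 × 7 = 70
  #2: 8 × 7 = 56
  #3: 2 × 7 = 14
  #4: 3 × 6 = 18
  #5: 2 × 1 = 2
  #6: 3 × 4 = 12
  #7: 6 × 6 = 36
  #8: 5 × 10 = 50
Highest criticality is 70 → #1.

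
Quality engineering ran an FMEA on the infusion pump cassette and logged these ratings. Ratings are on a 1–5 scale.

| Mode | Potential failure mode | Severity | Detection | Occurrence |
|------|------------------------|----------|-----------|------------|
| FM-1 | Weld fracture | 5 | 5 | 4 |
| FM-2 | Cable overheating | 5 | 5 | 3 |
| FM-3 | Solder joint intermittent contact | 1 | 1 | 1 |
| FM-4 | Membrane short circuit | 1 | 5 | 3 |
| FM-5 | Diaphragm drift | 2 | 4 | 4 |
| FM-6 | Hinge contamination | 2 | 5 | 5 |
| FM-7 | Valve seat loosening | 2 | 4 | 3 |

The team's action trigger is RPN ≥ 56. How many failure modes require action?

RPN = Severity × Occurrence × Detection:
  FM-1: 5 × 4 × 5 = 100
  FM-2: 5 × 3 × 5 = 75
  FM-3: 1 × 1 × 1 = 1
  FM-4: 1 × 3 × 5 = 15
  FM-5: 2 × 4 × 4 = 32
  FM-6: 2 × 5 × 5 = 50
  FM-7: 2 × 3 × 4 = 24
Modes with RPN ≥ 56: FM-1 (100), FM-2 (75) → 2.

2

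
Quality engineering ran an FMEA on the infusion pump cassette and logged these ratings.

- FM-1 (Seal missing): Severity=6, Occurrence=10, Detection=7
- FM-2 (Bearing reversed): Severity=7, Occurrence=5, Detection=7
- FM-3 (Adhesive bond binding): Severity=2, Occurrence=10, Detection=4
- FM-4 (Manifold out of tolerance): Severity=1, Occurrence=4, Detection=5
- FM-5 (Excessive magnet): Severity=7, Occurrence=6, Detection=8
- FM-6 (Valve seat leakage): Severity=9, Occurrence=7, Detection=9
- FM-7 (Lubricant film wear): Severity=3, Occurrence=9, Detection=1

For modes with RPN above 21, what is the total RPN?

1675

RPN = Severity × Occurrence × Detection:
  FM-1: 6 × 10 × 7 = 420
  FM-2: 7 × 5 × 7 = 245
  FM-3: 2 × 10 × 4 = 80
  FM-4: 1 × 4 × 5 = 20
  FM-5: 7 × 6 × 8 = 336
  FM-6: 9 × 7 × 9 = 567
  FM-7: 3 × 9 × 1 = 27
RPN > 21: FM-1 (420), FM-2 (245), FM-3 (80), FM-5 (336), FM-6 (567), FM-7 (27).
Sum: 420 + 245 + 80 + 336 + 567 + 27 = 1675.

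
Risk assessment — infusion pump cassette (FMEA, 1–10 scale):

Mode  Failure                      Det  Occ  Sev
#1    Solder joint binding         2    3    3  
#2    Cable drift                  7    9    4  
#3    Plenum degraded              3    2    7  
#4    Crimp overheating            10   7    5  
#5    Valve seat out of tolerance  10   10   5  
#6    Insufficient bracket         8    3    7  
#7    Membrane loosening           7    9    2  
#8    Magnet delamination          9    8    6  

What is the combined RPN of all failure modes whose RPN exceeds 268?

1282

RPN = Severity × Occurrence × Detection:
  #1: 3 × 3 × 2 = 18
  #2: 4 × 9 × 7 = 252
  #3: 7 × 2 × 3 = 42
  #4: 5 × 7 × 10 = 350
  #5: 5 × 10 × 10 = 500
  #6: 7 × 3 × 8 = 168
  #7: 2 × 9 × 7 = 126
  #8: 6 × 8 × 9 = 432
RPN > 268: #4 (350), #5 (500), #8 (432).
Sum: 350 + 500 + 432 = 1282.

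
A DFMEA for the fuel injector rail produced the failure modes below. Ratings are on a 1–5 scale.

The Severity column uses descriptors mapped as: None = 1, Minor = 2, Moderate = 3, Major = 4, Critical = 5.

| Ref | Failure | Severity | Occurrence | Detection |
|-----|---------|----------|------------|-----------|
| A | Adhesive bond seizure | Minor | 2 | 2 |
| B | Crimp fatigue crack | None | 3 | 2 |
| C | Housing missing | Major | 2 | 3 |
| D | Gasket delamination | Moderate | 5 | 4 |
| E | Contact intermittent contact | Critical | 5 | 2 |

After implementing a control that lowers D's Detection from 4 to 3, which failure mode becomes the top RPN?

E

RPN = Severity × Occurrence × Detection:
  A: 2 × 2 × 2 = 8
  B: 1 × 3 × 2 = 6
  C: 4 × 2 × 3 = 24
  D: 3 × 5 × 4 = 60
  E: 5 × 5 × 2 = 50
After action: D → 3 × 5 × 3 = 45.
Revised RPNs: E=50, D=45, C=24, A=8, B=6.
Highest is now E (50).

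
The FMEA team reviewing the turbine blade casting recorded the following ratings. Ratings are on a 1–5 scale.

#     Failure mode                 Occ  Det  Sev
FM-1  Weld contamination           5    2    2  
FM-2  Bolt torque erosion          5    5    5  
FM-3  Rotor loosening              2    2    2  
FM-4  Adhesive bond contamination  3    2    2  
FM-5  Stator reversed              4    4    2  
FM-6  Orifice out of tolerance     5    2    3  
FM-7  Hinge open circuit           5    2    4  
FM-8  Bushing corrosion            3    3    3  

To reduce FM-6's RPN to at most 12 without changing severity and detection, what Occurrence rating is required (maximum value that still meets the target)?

2

FM-6: S=3, O=5, D=2 → current RPN = 30.
Fixed product = 6. Need 6 × O ≤ 12, so O ≤ 12/6 = 2.00.
Maximum integer Occurrence rating = 2 (gives RPN 12; O=3 would give 18 > 12).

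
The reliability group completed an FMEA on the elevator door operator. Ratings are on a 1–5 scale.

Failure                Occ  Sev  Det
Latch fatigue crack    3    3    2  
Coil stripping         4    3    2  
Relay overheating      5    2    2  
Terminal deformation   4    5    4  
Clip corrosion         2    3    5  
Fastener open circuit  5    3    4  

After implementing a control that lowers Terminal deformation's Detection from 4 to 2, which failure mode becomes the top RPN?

RPN = Severity × Occurrence × Detection:
  Latch fatigue crack: 3 × 3 × 2 = 18
  Coil stripping: 3 × 4 × 2 = 24
  Relay overheating: 2 × 5 × 2 = 20
  Terminal deformation: 5 × 4 × 4 = 80
  Clip corrosion: 3 × 2 × 5 = 30
  Fastener open circuit: 3 × 5 × 4 = 60
After action: Terminal deformation → 5 × 4 × 2 = 40.
Revised RPNs: Fastener open circuit=60, Terminal deformation=40, Clip corrosion=30, Coil stripping=24, Relay overheating=20, Latch fatigue crack=18.
Highest is now Fastener open circuit (60).

Fastener open circuit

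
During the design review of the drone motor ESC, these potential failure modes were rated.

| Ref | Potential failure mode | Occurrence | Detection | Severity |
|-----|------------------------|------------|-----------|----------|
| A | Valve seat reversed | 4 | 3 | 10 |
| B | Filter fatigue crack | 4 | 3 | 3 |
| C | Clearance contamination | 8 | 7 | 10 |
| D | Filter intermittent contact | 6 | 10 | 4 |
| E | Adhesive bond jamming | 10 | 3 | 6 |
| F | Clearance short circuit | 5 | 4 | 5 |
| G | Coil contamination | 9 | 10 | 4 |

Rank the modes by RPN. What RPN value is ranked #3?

RPN = Severity × Occurrence × Detection:
  A: 10 × 4 × 3 = 120
  B: 3 × 4 × 3 = 36
  C: 10 × 8 × 7 = 560
  D: 4 × 6 × 10 = 240
  E: 6 × 10 × 3 = 180
  F: 5 × 5 × 4 = 100
  G: 4 × 9 × 10 = 360
Sorted descending: 560, 360, 240, 180, 120, 100, 36.
The third-highest RPN is 240 (D).

240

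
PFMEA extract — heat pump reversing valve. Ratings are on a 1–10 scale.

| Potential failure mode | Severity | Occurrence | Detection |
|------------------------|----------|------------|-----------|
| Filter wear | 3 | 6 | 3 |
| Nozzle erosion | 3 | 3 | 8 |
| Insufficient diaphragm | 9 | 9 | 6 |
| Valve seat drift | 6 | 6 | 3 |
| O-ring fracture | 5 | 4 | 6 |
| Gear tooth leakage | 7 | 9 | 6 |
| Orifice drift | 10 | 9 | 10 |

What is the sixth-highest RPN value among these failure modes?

RPN = Severity × Occurrence × Detection:
  Filter wear: 3 × 6 × 3 = 54
  Nozzle erosion: 3 × 3 × 8 = 72
  Insufficient diaphragm: 9 × 9 × 6 = 486
  Valve seat drift: 6 × 6 × 3 = 108
  O-ring fracture: 5 × 4 × 6 = 120
  Gear tooth leakage: 7 × 9 × 6 = 378
  Orifice drift: 10 × 9 × 10 = 900
Sorted descending: 900, 486, 378, 120, 108, 72, 54.
The sixth-highest RPN is 72 (Nozzle erosion).

72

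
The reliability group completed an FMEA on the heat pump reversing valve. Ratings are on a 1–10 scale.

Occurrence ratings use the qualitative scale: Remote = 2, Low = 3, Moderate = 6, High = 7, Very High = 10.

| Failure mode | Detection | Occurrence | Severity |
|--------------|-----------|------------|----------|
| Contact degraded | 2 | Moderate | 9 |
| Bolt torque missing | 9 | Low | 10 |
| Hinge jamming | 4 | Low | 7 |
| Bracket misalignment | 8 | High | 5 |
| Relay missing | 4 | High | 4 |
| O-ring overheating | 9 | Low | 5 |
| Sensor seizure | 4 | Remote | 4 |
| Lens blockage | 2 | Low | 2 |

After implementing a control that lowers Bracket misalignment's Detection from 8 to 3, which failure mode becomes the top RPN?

Bolt torque missing

RPN = Severity × Occurrence × Detection:
  Contact degraded: 9 × 6 × 2 = 108
  Bolt torque missing: 10 × 3 × 9 = 270
  Hinge jamming: 7 × 3 × 4 = 84
  Bracket misalignment: 5 × 7 × 8 = 280
  Relay missing: 4 × 7 × 4 = 112
  O-ring overheating: 5 × 3 × 9 = 135
  Sensor seizure: 4 × 2 × 4 = 32
  Lens blockage: 2 × 3 × 2 = 12
After action: Bracket misalignment → 5 × 7 × 3 = 105.
Revised RPNs: Bolt torque missing=270, O-ring overheating=135, Relay missing=112, Contact degraded=108, Bracket misalignment=105, Hinge jamming=84, Sensor seizure=32, Lens blockage=12.
Highest is now Bolt torque missing (270).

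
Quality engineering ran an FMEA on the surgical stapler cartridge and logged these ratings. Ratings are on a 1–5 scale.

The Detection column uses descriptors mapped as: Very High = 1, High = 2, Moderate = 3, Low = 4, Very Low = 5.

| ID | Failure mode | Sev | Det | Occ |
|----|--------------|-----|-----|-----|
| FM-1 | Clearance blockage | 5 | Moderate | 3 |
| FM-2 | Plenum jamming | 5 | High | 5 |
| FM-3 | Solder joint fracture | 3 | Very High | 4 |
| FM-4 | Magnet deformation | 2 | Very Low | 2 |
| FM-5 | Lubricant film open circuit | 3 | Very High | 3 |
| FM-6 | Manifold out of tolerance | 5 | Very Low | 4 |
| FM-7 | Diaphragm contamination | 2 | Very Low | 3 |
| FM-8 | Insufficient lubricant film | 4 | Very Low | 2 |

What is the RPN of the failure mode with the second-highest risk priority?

50

RPN = Severity × Occurrence × Detection:
  FM-1: 5 × 3 × 3 = 45
  FM-2: 5 × 5 × 2 = 50
  FM-3: 3 × 4 × 1 = 12
  FM-4: 2 × 2 × 5 = 20
  FM-5: 3 × 3 × 1 = 9
  FM-6: 5 × 4 × 5 = 100
  FM-7: 2 × 3 × 5 = 30
  FM-8: 4 × 2 × 5 = 40
Sorted descending: 100, 50, 45, 40, 30, 20, 12, 9.
The second-highest RPN is 50 (FM-2).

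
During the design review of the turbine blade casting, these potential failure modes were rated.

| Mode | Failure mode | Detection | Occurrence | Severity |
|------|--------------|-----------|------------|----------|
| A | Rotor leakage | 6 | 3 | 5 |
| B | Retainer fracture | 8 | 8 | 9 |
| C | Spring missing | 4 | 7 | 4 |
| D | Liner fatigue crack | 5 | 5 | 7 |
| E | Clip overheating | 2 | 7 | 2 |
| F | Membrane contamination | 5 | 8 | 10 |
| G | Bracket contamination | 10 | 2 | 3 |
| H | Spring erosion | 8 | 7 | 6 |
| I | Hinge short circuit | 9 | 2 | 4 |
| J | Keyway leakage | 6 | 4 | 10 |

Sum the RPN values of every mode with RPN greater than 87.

RPN = Severity × Occurrence × Detection:
  A: 5 × 3 × 6 = 90
  B: 9 × 8 × 8 = 576
  C: 4 × 7 × 4 = 112
  D: 7 × 5 × 5 = 175
  E: 2 × 7 × 2 = 28
  F: 10 × 8 × 5 = 400
  G: 3 × 2 × 10 = 60
  H: 6 × 7 × 8 = 336
  I: 4 × 2 × 9 = 72
  J: 10 × 4 × 6 = 240
RPN > 87: A (90), B (576), C (112), D (175), F (400), H (336), J (240).
Sum: 90 + 576 + 112 + 175 + 400 + 336 + 240 = 1929.

1929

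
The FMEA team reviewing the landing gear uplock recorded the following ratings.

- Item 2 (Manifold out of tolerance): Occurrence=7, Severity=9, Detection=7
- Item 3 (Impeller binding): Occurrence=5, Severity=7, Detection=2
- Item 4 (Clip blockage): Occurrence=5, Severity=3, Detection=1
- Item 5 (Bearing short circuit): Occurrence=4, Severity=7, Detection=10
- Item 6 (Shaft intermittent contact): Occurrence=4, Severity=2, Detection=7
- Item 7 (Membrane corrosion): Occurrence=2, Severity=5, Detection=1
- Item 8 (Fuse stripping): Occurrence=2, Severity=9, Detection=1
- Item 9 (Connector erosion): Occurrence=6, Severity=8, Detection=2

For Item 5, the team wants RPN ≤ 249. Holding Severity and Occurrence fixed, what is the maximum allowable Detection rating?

8

Item 5: S=7, O=4, D=10 → current RPN = 280.
Fixed product = 28. Need 28 × D ≤ 249, so D ≤ 249/28 = 8.89.
Maximum integer Detection rating = 8 (gives RPN 224; D=9 would give 252 > 249).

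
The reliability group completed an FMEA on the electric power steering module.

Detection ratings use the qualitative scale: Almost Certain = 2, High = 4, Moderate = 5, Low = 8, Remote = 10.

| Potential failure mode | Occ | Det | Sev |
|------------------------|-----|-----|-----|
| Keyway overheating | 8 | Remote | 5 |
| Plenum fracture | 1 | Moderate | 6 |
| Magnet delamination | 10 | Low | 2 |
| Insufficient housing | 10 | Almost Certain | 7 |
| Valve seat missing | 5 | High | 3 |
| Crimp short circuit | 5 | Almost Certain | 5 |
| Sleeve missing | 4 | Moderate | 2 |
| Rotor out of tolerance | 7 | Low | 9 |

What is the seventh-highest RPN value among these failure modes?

40

RPN = Severity × Occurrence × Detection:
  Keyway overheating: 5 × 8 × 10 = 400
  Plenum fracture: 6 × 1 × 5 = 30
  Magnet delamination: 2 × 10 × 8 = 160
  Insufficient housing: 7 × 10 × 2 = 140
  Valve seat missing: 3 × 5 × 4 = 60
  Crimp short circuit: 5 × 5 × 2 = 50
  Sleeve missing: 2 × 4 × 5 = 40
  Rotor out of tolerance: 9 × 7 × 8 = 504
Sorted descending: 504, 400, 160, 140, 60, 50, 40, 30.
The seventh-highest RPN is 40 (Sleeve missing).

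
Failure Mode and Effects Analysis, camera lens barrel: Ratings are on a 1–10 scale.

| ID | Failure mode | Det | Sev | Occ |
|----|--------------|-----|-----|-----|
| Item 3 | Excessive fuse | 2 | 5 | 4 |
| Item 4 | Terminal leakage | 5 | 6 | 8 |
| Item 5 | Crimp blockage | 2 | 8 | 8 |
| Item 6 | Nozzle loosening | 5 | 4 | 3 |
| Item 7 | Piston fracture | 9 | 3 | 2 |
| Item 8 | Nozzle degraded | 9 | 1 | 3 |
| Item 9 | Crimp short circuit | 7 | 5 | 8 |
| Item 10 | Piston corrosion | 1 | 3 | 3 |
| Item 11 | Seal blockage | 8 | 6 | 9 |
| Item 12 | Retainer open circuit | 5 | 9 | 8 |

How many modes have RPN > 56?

6

RPN = Severity × Occurrence × Detection:
  Item 3: 5 × 4 × 2 = 40
  Item 4: 6 × 8 × 5 = 240
  Item 5: 8 × 8 × 2 = 128
  Item 6: 4 × 3 × 5 = 60
  Item 7: 3 × 2 × 9 = 54
  Item 8: 1 × 3 × 9 = 27
  Item 9: 5 × 8 × 7 = 280
  Item 10: 3 × 3 × 1 = 9
  Item 11: 6 × 9 × 8 = 432
  Item 12: 9 × 8 × 5 = 360
Modes with RPN > 56: Item 4 (240), Item 5 (128), Item 6 (60), Item 9 (280), Item 11 (432), Item 12 (360) → 6.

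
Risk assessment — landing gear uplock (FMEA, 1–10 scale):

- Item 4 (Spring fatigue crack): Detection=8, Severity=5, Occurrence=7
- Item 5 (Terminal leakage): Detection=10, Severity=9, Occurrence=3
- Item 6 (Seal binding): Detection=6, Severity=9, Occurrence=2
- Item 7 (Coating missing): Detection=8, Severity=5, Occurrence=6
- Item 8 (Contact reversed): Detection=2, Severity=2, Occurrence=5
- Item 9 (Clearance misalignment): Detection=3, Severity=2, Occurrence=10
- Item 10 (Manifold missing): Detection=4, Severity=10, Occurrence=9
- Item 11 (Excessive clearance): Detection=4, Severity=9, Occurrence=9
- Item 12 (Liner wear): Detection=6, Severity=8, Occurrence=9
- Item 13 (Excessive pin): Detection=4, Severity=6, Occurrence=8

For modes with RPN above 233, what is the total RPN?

1906

RPN = Severity × Occurrence × Detection:
  Item 4: 5 × 7 × 8 = 280
  Item 5: 9 × 3 × 10 = 270
  Item 6: 9 × 2 × 6 = 108
  Item 7: 5 × 6 × 8 = 240
  Item 8: 2 × 5 × 2 = 20
  Item 9: 2 × 10 × 3 = 60
  Item 10: 10 × 9 × 4 = 360
  Item 11: 9 × 9 × 4 = 324
  Item 12: 8 × 9 × 6 = 432
  Item 13: 6 × 8 × 4 = 192
RPN > 233: Item 4 (280), Item 5 (270), Item 7 (240), Item 10 (360), Item 11 (324), Item 12 (432).
Sum: 280 + 270 + 240 + 360 + 324 + 432 = 1906.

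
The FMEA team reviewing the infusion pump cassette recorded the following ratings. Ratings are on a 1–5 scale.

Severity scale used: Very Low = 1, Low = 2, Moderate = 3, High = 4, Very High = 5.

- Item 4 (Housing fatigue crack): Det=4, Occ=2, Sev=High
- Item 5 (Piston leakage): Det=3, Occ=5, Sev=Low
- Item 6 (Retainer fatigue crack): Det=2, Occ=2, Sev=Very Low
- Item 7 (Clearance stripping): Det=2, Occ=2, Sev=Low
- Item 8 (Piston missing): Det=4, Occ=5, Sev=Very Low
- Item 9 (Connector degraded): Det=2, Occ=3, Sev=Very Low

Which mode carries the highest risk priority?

RPN = Severity × Occurrence × Detection:
  Item 4: 4 × 2 × 4 = 32
  Item 5: 2 × 5 × 3 = 30
  Item 6: 1 × 2 × 2 = 4
  Item 7: 2 × 2 × 2 = 8
  Item 8: 1 × 5 × 4 = 20
  Item 9: 1 × 3 × 2 = 6
Highest RPN is 32 → Item 4.

Item 4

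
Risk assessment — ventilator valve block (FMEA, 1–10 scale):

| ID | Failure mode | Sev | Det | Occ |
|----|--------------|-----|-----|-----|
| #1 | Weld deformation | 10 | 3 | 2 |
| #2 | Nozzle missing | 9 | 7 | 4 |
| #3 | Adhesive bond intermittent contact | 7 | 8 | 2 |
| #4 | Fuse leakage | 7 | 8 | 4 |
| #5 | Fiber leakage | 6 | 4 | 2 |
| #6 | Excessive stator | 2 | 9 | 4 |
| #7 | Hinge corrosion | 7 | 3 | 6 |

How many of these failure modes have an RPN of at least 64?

5

RPN = Severity × Occurrence × Detection:
  #1: 10 × 2 × 3 = 60
  #2: 9 × 4 × 7 = 252
  #3: 7 × 2 × 8 = 112
  #4: 7 × 4 × 8 = 224
  #5: 6 × 2 × 4 = 48
  #6: 2 × 4 × 9 = 72
  #7: 7 × 6 × 3 = 126
Modes with RPN ≥ 64: #2 (252), #3 (112), #4 (224), #6 (72), #7 (126) → 5.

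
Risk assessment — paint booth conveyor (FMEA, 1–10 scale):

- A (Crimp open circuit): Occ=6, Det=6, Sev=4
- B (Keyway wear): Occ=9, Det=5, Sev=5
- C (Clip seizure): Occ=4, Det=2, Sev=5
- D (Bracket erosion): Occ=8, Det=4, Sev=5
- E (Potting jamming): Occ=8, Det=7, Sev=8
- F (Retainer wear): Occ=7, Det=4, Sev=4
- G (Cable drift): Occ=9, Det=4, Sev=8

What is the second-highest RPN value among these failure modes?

RPN = Severity × Occurrence × Detection:
  A: 4 × 6 × 6 = 144
  B: 5 × 9 × 5 = 225
  C: 5 × 4 × 2 = 40
  D: 5 × 8 × 4 = 160
  E: 8 × 8 × 7 = 448
  F: 4 × 7 × 4 = 112
  G: 8 × 9 × 4 = 288
Sorted descending: 448, 288, 225, 160, 144, 112, 40.
The second-highest RPN is 288 (G).

288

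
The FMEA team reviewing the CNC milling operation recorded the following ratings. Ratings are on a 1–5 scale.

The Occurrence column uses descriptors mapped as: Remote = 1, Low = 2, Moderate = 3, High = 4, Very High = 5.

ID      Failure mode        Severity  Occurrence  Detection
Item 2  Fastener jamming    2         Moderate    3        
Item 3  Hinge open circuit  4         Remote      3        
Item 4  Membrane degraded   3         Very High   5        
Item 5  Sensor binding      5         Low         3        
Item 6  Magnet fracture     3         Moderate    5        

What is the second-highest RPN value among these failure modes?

45

RPN = Severity × Occurrence × Detection:
  Item 2: 2 × 3 × 3 = 18
  Item 3: 4 × 1 × 3 = 12
  Item 4: 3 × 5 × 5 = 75
  Item 5: 5 × 2 × 3 = 30
  Item 6: 3 × 3 × 5 = 45
Sorted descending: 75, 45, 30, 18, 12.
The second-highest RPN is 45 (Item 6).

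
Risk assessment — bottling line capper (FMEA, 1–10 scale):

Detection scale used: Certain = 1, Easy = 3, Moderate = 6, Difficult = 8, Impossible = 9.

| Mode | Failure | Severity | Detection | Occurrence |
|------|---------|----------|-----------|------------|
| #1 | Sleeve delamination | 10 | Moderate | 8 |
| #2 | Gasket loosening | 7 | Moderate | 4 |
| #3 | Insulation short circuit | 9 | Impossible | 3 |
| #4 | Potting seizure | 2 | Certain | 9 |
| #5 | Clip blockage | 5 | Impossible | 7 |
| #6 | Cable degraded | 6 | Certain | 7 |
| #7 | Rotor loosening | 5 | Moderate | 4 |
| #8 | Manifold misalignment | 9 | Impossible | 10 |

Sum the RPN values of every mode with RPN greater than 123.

RPN = Severity × Occurrence × Detection:
  #1: 10 × 8 × 6 = 480
  #2: 7 × 4 × 6 = 168
  #3: 9 × 3 × 9 = 243
  #4: 2 × 9 × 1 = 18
  #5: 5 × 7 × 9 = 315
  #6: 6 × 7 × 1 = 42
  #7: 5 × 4 × 6 = 120
  #8: 9 × 10 × 9 = 810
RPN > 123: #1 (480), #2 (168), #3 (243), #5 (315), #8 (810).
Sum: 480 + 168 + 243 + 315 + 810 = 2016.

2016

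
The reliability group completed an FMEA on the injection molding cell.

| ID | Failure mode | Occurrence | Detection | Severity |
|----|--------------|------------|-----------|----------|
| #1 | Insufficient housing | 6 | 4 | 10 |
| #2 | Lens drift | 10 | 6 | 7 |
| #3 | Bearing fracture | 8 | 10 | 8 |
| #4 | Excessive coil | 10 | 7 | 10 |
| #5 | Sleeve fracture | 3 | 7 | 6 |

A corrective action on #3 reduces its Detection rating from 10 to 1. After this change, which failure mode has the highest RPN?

RPN = Severity × Occurrence × Detection:
  #1: 10 × 6 × 4 = 240
  #2: 7 × 10 × 6 = 420
  #3: 8 × 8 × 10 = 640
  #4: 10 × 10 × 7 = 700
  #5: 6 × 3 × 7 = 126
After action: #3 → 8 × 8 × 1 = 64.
Revised RPNs: #4=700, #2=420, #1=240, #5=126, #3=64.
Highest is now #4 (700).

#4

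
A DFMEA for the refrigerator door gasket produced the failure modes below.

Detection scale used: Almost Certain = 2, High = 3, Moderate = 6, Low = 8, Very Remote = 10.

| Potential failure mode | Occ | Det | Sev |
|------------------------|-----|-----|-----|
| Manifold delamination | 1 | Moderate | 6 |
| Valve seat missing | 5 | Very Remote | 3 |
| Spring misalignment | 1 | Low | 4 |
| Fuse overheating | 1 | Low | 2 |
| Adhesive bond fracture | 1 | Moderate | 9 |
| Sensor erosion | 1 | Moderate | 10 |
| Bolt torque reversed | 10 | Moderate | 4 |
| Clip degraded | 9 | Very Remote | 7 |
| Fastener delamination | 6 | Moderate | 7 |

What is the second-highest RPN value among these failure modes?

RPN = Severity × Occurrence × Detection:
  Manifold delamination: 6 × 1 × 6 = 36
  Valve seat missing: 3 × 5 × 10 = 150
  Spring misalignment: 4 × 1 × 8 = 32
  Fuse overheating: 2 × 1 × 8 = 16
  Adhesive bond fracture: 9 × 1 × 6 = 54
  Sensor erosion: 10 × 1 × 6 = 60
  Bolt torque reversed: 4 × 10 × 6 = 240
  Clip degraded: 7 × 9 × 10 = 630
  Fastener delamination: 7 × 6 × 6 = 252
Sorted descending: 630, 252, 240, 150, 60, 54, 36, 32, 16.
The second-highest RPN is 252 (Fastener delamination).

252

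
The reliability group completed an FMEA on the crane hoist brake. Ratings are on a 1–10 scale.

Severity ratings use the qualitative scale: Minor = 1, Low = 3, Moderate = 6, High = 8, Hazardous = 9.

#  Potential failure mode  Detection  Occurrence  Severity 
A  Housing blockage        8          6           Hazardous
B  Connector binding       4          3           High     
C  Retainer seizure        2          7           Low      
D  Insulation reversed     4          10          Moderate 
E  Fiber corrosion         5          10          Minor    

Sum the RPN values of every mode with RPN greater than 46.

RPN = Severity × Occurrence × Detection:
  A: 9 × 6 × 8 = 432
  B: 8 × 3 × 4 = 96
  C: 3 × 7 × 2 = 42
  D: 6 × 10 × 4 = 240
  E: 1 × 10 × 5 = 50
RPN > 46: A (432), B (96), D (240), E (50).
Sum: 432 + 96 + 240 + 50 = 818.

818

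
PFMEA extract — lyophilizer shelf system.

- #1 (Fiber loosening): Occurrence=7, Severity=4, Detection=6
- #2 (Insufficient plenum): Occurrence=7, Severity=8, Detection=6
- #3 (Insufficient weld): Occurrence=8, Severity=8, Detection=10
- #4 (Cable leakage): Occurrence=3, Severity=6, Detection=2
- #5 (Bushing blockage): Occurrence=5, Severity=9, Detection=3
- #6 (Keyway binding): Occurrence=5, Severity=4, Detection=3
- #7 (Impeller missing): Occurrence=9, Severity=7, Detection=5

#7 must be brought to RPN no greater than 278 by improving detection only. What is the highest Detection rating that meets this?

4

#7: S=7, O=9, D=5 → current RPN = 315.
Fixed product = 63. Need 63 × D ≤ 278, so D ≤ 278/63 = 4.41.
Maximum integer Detection rating = 4 (gives RPN 252; D=5 would give 315 > 278).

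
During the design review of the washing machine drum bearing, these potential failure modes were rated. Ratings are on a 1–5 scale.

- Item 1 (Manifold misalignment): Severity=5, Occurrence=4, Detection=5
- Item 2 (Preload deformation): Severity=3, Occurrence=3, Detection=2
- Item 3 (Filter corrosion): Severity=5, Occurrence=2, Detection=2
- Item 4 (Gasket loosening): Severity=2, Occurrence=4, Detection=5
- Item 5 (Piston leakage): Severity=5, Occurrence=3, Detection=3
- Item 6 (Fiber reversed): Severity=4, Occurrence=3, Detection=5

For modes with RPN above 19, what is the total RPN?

265

RPN = Severity × Occurrence × Detection:
  Item 1: 5 × 4 × 5 = 100
  Item 2: 3 × 3 × 2 = 18
  Item 3: 5 × 2 × 2 = 20
  Item 4: 2 × 4 × 5 = 40
  Item 5: 5 × 3 × 3 = 45
  Item 6: 4 × 3 × 5 = 60
RPN > 19: Item 1 (100), Item 3 (20), Item 4 (40), Item 5 (45), Item 6 (60).
Sum: 100 + 20 + 40 + 45 + 60 = 265.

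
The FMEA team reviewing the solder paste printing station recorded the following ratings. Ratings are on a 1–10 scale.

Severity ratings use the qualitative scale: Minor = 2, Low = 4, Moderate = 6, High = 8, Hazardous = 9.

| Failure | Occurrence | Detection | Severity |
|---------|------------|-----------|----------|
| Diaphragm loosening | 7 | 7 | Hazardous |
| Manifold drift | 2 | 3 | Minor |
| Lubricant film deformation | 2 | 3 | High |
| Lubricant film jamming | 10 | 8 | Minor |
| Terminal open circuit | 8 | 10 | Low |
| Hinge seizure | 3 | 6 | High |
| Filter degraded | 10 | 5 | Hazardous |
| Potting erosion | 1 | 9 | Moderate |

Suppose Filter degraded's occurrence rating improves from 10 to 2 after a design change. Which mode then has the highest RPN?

Diaphragm loosening

RPN = Severity × Occurrence × Detection:
  Diaphragm loosening: 9 × 7 × 7 = 441
  Manifold drift: 2 × 2 × 3 = 12
  Lubricant film deformation: 8 × 2 × 3 = 48
  Lubricant film jamming: 2 × 10 × 8 = 160
  Terminal open circuit: 4 × 8 × 10 = 320
  Hinge seizure: 8 × 3 × 6 = 144
  Filter degraded: 9 × 10 × 5 = 450
  Potting erosion: 6 × 1 × 9 = 54
After action: Filter degraded → 9 × 2 × 5 = 90.
Revised RPNs: Diaphragm loosening=441, Terminal open circuit=320, Lubricant film jamming=160, Hinge seizure=144, Filter degraded=90, Potting erosion=54, Lubricant film deformation=48, Manifold drift=12.
Highest is now Diaphragm loosening (441).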